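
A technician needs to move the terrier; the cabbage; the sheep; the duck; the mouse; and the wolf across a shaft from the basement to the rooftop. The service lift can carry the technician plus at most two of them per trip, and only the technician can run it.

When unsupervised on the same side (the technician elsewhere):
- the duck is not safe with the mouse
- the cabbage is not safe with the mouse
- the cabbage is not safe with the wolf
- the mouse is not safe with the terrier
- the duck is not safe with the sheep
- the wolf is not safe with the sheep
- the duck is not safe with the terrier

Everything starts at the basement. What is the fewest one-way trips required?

Whatever the first load, the items left behind include a forbidden pair without the technician. No opening move is safe, so no plan exists.

impossible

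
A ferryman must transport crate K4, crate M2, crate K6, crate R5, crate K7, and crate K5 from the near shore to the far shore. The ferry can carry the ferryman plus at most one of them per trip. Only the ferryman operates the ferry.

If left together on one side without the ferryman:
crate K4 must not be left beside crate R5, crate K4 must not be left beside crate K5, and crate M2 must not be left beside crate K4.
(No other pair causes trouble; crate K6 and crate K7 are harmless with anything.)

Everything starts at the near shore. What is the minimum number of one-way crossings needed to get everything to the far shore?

Following every safe sequence of crossings from the start, the most of the 6 that can be at the far shore as the ferry arrives there on crossings 1, 3, 5, 7 is 1, 2, 3, 4 respectively; the best ever achieved is 4 of 6.
From crossing 9 on, no configuration arises that was not already reachable earlier: only 36 distinct safe configurations (who is on which side, and where the ferry is) can ever be reached, none of them has everyone across, and every continuation just revisits them. So no valid plan exists.

impossible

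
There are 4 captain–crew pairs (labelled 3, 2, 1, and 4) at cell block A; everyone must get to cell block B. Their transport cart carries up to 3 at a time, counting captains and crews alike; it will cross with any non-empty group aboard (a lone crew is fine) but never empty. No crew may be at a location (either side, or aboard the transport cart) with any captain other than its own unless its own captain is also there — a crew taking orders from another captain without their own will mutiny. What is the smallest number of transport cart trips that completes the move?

9

Counting alone: each trip to cell block B takes at most 3 across and each return brings at least 1 back, so after t trips out (and t−1 returns) at most 3t − (t−1) of the 8 are across; that first reaches 8 at t = 4, so at least 7 crossings are needed.
The safety rule pushes this higher. Following every safe sequence of crossings, the most of the 8 that can be at cell block B as the transport cart arrives there on crossing 7 is 7 — never all 8.
So no plan with fewer than 9 crossings exists, and this one achieves 9:
1. captain 3 and crew 3 cross → cell block B.
2. captain 3 crosses ← cell block A.
3. captain 2, captain 3, and crew 2 cross → cell block B.
4. captain 3 and crew 3 cross ← cell block A.
5. captain 1, captain 3, and captain 4 cross → cell block B.
6. crew 2 crosses ← cell block A.
7. crew 2 and crew 3 cross → cell block B.
8. crew 3 crosses ← cell block A.
9. crew 1, crew 3, and crew 4 cross → cell block B.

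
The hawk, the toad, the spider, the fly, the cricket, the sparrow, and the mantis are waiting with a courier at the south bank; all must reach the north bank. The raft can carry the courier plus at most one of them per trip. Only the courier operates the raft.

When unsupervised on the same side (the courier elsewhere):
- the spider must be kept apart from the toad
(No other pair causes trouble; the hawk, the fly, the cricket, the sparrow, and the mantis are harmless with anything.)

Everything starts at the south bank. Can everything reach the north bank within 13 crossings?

Yes

Yes — this plan uses 13 crossings (≤ 13):
1. Courier goes to the north bank with the toad.  [the south bank: the cricket, the fly, the hawk, the mantis, the sparrow, the spider | the north bank: the toad]
2. Courier goes back to the south bank alone.  [the south bank: the cricket, the fly, the hawk, the mantis, the sparrow, the spider | the north bank: the toad]
3. Courier goes to the north bank with the hawk.  [the south bank: the cricket, the fly, the mantis, the sparrow, the spider | the north bank: the hawk, the toad]
4. Courier goes back to the south bank alone.  [the south bank: the cricket, the fly, the mantis, the sparrow, the spider | the north bank: the hawk, the toad]
5. Courier goes to the north bank with the fly.  [the south bank: the cricket, the mantis, the sparrow, the spider | the north bank: the fly, the hawk, the toad]
6. Courier goes back to the south bank alone.  [the south bank: the cricket, the mantis, the sparrow, the spider | the north bank: the fly, the hawk, the toad]
7. Courier goes to the north bank with the cricket.  [the south bank: the mantis, the sparrow, the spider | the north bank: the cricket, the fly, the hawk, the toad]
8. Courier goes back to the south bank alone.  [the south bank: the mantis, the sparrow, the spider | the north bank: the cricket, the fly, the hawk, the toad]
9. Courier goes to the north bank with the sparrow.  [the south bank: the mantis, the spider | the north bank: the cricket, the fly, the hawk, the sparrow, the toad]
10. Courier goes back to the south bank alone.  [the south bank: the mantis, the spider | the north bank: the cricket, the fly, the hawk, the sparrow, the toad]
11. Courier goes to the north bank with the mantis.  [the south bank: the spider | the north bank: the cricket, the fly, the hawk, the mantis, the sparrow, the toad]
12. Courier goes back to the south bank alone.  [the south bank: the spider | the north bank: the cricket, the fly, the hawk, the mantis, the sparrow, the toad]
13. Courier goes to the north bank with the spider.  [the south bank: — | the north bank: the cricket, the fly, the hawk, the mantis, the sparrow, the spider, the toad]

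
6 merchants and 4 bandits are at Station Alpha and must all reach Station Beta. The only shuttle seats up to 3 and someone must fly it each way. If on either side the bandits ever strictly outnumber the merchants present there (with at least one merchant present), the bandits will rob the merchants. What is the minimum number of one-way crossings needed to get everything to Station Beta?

9

Counting alone: each trip to Station Beta takes at most 3 across and each return brings at least 1 back, so after t trips out (and t−1 returns) at most 3t − (t−1) of the 10 are across; that first reaches 10 at t = 5, so at least 9 crossings are needed.
The plan below uses exactly 9 crossings, so it is optimal:
1. 2 bandits → Station Beta.  (Station Alpha: 6M 2B; Station Beta: 0M 2B)
2. 1 bandit ← Station Alpha.  (Station Alpha: 6M 3B; Station Beta: 0M 1B)
3. 3 bandits → Station Beta.  (Station Alpha: 6M 0B; Station Beta: 0M 4B)
4. 1 bandit ← Station Alpha.  (Station Alpha: 6M 1B; Station Beta: 0M 3B)
5. 3 merchants → Station Beta.  (Station Alpha: 3M 1B; Station Beta: 3M 3B)
6. 1 bandit ← Station Alpha.  (Station Alpha: 3M 2B; Station Beta: 3M 2B)
7. 1 merchant and 2 bandits → Station Beta.  (Station Alpha: 2M 0B; Station Beta: 4M 4B)
8. 1 bandit ← Station Alpha.  (Station Alpha: 2M 1B; Station Beta: 4M 3B)
9. 2 merchants and 1 bandit → Station Beta.  (Station Alpha: 0M 0B; Station Beta: 6M 4B)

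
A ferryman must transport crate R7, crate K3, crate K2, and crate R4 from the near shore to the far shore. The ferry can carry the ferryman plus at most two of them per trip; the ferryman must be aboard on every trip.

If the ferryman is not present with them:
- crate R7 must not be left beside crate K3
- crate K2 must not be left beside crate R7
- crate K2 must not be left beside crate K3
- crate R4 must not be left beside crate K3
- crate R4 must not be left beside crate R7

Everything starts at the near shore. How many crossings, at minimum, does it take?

5

Counting alone: the ferryman can take at most 2 across per trip to the far shore, so moving all 4 needs at least 2 loaded trips out, with a return between consecutive ones — at least 3 crossings.
The safety rule pushes this higher. Following every safe sequence of crossings, the most of the 4 that can be at the far shore as the ferry arrives there on crossing 3 is 3 — never all 4.
So no plan with fewer than 5 crossings exists, and this one achieves 5:
1. Ferryman goes to the far shore with crate K3 and crate R7.  [the near shore: crate K2, crate R4 | the far shore: crate K3, crate R7]
2. Ferryman goes back to the near shore with crate R7.  [the near shore: crate K2, crate R4, crate R7 | the far shore: crate K3]
3. Ferryman goes to the far shore with crate K2 and crate R4.  [the near shore: crate R7 | the far shore: crate K2, crate K3, crate R4]
4. Ferryman goes back to the near shore with crate K3.  [the near shore: crate K3, crate R7 | the far shore: crate K2, crate R4]
5. Ferryman goes to the far shore with crate K3 and crate R7.  [the near shore: — | the far shore: crate K2, crate K3, crate R4, crate R7]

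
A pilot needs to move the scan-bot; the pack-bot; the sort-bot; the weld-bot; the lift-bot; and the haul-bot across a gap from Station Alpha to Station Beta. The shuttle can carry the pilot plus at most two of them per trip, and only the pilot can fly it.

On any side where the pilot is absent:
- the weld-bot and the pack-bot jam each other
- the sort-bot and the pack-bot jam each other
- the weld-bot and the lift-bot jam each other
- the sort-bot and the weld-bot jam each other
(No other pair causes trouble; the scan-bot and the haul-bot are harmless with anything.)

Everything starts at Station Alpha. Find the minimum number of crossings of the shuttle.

Counting alone: the pilot can take at most 2 across per trip to Station Beta, so moving all 6 needs at least 3 loaded trips out, with a return between consecutive ones — at least 5 crossings.
The safety rule pushes this higher. Following every safe sequence of crossings, the most of the 6 that can be at Station Beta as the shuttle arrives there on crossings 5, 7 is 4, 5 respectively — never all 6.
So no plan with fewer than 9 crossings exists, and this one achieves 9:
1. Pilot goes to Station Beta with the pack-bot and the weld-bot.
2. Pilot goes back to Station Alpha with the pack-bot.
3. Pilot goes to Station Beta with the pack-bot and the scan-bot.
4. Pilot goes back to Station Alpha with the pack-bot.
5. Pilot goes to Station Beta with the lift-bot and the pack-bot.
6. Pilot goes back to Station Alpha with the weld-bot.
7. Pilot goes to Station Beta with the haul-bot and the sort-bot.
8. Pilot goes back to Station Alpha with the pack-bot.
9. Pilot goes to Station Beta with the pack-bot and the weld-bot.

9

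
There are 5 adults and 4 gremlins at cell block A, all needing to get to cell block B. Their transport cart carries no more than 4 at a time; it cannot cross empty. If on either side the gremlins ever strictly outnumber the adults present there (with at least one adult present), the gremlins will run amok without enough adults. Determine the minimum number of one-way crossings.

5

Counting alone: each trip to cell block B takes at most 4 across and each return brings at least 1 back, so after t trips out (and t−1 returns) at most 4t − (t−1) of the 9 are across; that first reaches 9 at t = 3, so at least 5 crossings are needed.
The plan below uses exactly 5 crossings, so it is optimal:
1. 3 gremlins → cell block B.  (cell block A: 5A 1G; cell block B: 0A 3G)
2. 1 gremlin ← cell block A.  (cell block A: 5A 2G; cell block B: 0A 2G)
3. 3 adults and 1 gremlin → cell block B.  (cell block A: 2A 1G; cell block B: 3A 3G)
4. 1 gremlin ← cell block A.  (cell block A: 2A 2G; cell block B: 3A 2G)
5. 2 adults and 2 gremlins → cell block B.  (cell block A: 0A 0G; cell block B: 5A 4G)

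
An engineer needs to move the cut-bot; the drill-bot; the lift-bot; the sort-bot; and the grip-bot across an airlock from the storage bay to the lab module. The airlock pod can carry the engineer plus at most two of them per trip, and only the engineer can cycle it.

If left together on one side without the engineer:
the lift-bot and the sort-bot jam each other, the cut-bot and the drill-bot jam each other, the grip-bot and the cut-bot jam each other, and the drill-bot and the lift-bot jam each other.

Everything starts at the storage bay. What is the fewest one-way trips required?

7

Counting alone: the engineer can take at most 2 across per trip to the lab module, so moving all 5 needs at least 3 loaded trips out, with a return between consecutive ones — at least 5 crossings.
The safety rule pushes this higher. Following every safe sequence of crossings, the most of the 5 that can be at the lab module as the airlock pod arrives there on crossing 5 is 4 — never all 5.
So no plan with fewer than 7 crossings exists, and this one achieves 7:
1. Engineer goes to the lab module with the cut-bot and the lift-bot.
2. Engineer goes back to the storage bay alone.
3. Engineer goes to the lab module with the drill-bot.
4. Engineer goes back to the storage bay with the cut-bot and the lift-bot.
5. Engineer goes to the lab module with the grip-bot and the sort-bot.
6. Engineer goes back to the storage bay alone.
7. Engineer goes to the lab module with the cut-bot and the lift-bot.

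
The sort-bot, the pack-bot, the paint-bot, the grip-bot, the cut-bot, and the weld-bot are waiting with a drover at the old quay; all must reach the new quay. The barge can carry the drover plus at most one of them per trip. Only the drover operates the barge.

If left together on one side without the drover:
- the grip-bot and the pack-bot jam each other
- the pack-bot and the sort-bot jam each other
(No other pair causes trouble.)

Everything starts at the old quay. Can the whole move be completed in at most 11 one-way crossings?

No

Counting alone: the drover can take at most 1 across per trip to the new quay, so moving all 6 needs at least 6 loaded trips out, with a return between consecutive ones — at least 11 crossings.
The safety rule pushes this higher. Following every safe sequence of crossings, the most of the 6 that can be at the new quay as the barge arrives there on crossing 11 is 5 — never all 6.
So the move cannot be finished within 11 crossings. (The shortest complete plan takes 13:)
1. Drover goes to the new quay with the pack-bot.
2. Drover goes back to the old quay alone.
3. Drover goes to the new quay with the sort-bot.
4. Drover goes back to the old quay with the pack-bot.
5. Drover goes to the new quay with the grip-bot.
6. Drover goes back to the old quay alone.
7. Drover goes to the new quay with the paint-bot.
8. Drover goes back to the old quay alone.
9. Drover goes to the new quay with the cut-bot.
10. Drover goes back to the old quay alone.
11. Drover goes to the new quay with the weld-bot.
12. Drover goes back to the old quay alone.
13. Drover goes to the new quay with the pack-bot.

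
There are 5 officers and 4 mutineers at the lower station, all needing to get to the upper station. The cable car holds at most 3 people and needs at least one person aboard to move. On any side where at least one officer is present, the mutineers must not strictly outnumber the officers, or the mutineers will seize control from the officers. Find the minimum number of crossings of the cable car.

7

Counting alone: each trip to the upper station takes at most 3 across and each return brings at least 1 back, so after t trips out (and t−1 returns) at most 3t − (t−1) of the 9 are across; that first reaches 9 at t = 4, so at least 7 crossings are needed.
The plan below uses exactly 7 crossings, so it is optimal:
1. 3 mutineers → the upper station.  (the lower station: 5O 1M; the upper station: 0O 3M)
2. 1 mutineer ← the lower station.  (the lower station: 5O 2M; the upper station: 0O 2M)
3. 3 officers → the upper station.  (the lower station: 2O 2M; the upper station: 3O 2M)
4. 1 officer ← the lower station.  (the lower station: 3O 2M; the upper station: 2O 2M)
5. 2 officers and 1 mutineer → the upper station.  (the lower station: 1O 1M; the upper station: 4O 3M)
6. 1 officer ← the lower station.  (the lower station: 2O 1M; the upper station: 3O 3M)
7. 2 officers and 1 mutineer → the upper station.  (the lower station: 0O 0M; the upper station: 5O 4M)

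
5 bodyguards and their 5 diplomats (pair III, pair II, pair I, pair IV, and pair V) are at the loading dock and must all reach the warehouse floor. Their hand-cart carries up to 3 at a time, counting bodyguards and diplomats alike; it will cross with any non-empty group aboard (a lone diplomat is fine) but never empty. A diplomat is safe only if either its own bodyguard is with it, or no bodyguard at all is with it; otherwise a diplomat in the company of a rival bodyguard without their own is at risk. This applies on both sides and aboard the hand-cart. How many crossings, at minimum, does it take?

Counting alone: each trip to the warehouse floor takes at most 3 across and each return brings at least 1 back, so after t trips out (and t−1 returns) at most 3t − (t−1) of the 10 are across; that first reaches 10 at t = 5, so at least 9 crossings are needed.
The safety rule pushes this higher. Following every safe sequence of crossings, the most of the 10 that can be at the warehouse floor as the hand-cart arrives there on crossing 9 is 9 — never all 10.
So no plan with fewer than 11 crossings exists, and this one achieves 11:
1. bodyguard III and diplomat III cross → the warehouse floor.
2. bodyguard III crosses ← the loading dock.
3. diplomat I, diplomat II, and diplomat IV cross → the warehouse floor.
4. diplomat III crosses ← the loading dock.
5. bodyguard I, bodyguard II, and bodyguard IV cross → the warehouse floor.
6. bodyguard II and diplomat II cross ← the loading dock.
7. bodyguard II, bodyguard III, and bodyguard V cross → the warehouse floor.
8. diplomat I crosses ← the loading dock.
9. diplomat II and diplomat III cross → the warehouse floor.
10. diplomat III crosses ← the loading dock.
11. diplomat I, diplomat III, and diplomat V cross → the warehouse floor.

11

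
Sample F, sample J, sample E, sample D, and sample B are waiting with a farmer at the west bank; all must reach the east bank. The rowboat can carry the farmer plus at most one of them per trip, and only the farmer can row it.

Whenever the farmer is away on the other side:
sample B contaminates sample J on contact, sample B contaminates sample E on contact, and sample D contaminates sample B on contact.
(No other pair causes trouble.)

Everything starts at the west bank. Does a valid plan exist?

Following every safe sequence of crossings from the start, the most of the 5 that can be at the east bank as the rowboat arrives there on crossings 1, 3, 5 is 1, 2, 3 respectively; the best ever achieved is 3 of 5.
From crossing 7 on, no configuration arises that was not already reachable earlier: only 18 distinct safe configurations (who is on which side, and where the rowboat is) can ever be reached, none of them has everyone across, and every continuation just revisits them. So no valid plan exists.

No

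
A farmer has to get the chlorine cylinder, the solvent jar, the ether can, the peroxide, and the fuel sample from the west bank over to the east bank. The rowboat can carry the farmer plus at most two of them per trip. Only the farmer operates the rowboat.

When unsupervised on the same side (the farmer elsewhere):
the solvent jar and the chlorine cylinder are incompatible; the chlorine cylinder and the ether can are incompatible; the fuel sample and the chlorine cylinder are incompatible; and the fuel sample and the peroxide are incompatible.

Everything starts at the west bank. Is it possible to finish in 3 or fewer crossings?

No

Counting alone: the farmer can take at most 2 across per trip to the east bank, so moving all 5 needs at least 3 loaded trips out, with a return between consecutive ones — at least 5 crossings.
Since 3 < 5, 3 crossings cannot be enough. (The shortest complete plan in fact takes 5:)
1. Farmer goes to the east bank with the chlorine cylinder and the peroxide.  [the west bank: the ether can, the fuel sample, the solvent jar | the east bank: the chlorine cylinder, the peroxide]
2. Farmer goes back to the west bank alone.  [the west bank: the ether can, the fuel sample, the solvent jar | the east bank: the chlorine cylinder, the peroxide]
3. Farmer goes to the east bank with the ether can and the solvent jar.  [the west bank: the fuel sample | the east bank: the chlorine cylinder, the ether can, the peroxide, the solvent jar]
4. Farmer goes back to the west bank with the chlorine cylinder.  [the west bank: the chlorine cylinder, the fuel sample | the east bank: the ether can, the peroxide, the solvent jar]
5. Farmer goes to the east bank with the chlorine cylinder and the fuel sample.  [the west bank: — | the east bank: the chlorine cylinder, the ether can, the fuel sample, the peroxide, the solvent jar]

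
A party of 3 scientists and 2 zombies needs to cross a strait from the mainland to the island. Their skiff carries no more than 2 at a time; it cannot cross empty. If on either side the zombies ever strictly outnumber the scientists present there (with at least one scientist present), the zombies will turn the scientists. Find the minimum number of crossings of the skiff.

7

Counting alone: each trip to the island takes at most 2 across and each return brings at least 1 back, so after t trips out (and t−1 returns) at most 2t − (t−1) of the 5 are across; that first reaches 5 at t = 4, so at least 7 crossings are needed.
The plan below uses exactly 7 crossings, so it is optimal:
1. 2 zombies → the island.  (the mainland: 3S 0Z; the island: 0S 2Z)
2. 1 zombie ← the mainland.  (the mainland: 3S 1Z; the island: 0S 1Z)
3. 2 scientists → the island.  (the mainland: 1S 1Z; the island: 2S 1Z)
4. 1 scientist ← the mainland.  (the mainland: 2S 1Z; the island: 1S 1Z)
5. 1 scientist and 1 zombie → the island.  (the mainland: 1S 0Z; the island: 2S 2Z)
6. 1 zombie ← the mainland.  (the mainland: 1S 1Z; the island: 2S 1Z)
7. 1 scientist and 1 zombie → the island.  (the mainland: 0S 0Z; the island: 3S 2Z)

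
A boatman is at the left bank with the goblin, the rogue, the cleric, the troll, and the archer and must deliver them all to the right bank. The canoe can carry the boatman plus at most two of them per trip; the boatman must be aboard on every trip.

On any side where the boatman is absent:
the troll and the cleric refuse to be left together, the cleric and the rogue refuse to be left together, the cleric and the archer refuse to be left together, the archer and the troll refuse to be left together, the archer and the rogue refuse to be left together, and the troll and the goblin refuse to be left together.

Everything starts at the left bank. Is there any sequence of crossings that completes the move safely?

Whatever the first load, the items left behind include a forbidden pair without the boatman. No opening move is safe, so no plan exists.

No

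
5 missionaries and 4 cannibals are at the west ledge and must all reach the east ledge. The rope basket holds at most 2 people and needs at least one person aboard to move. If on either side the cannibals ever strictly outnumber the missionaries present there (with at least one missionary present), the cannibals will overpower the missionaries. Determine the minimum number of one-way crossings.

15

Counting alone: each trip to the east ledge takes at most 2 across and each return brings at least 1 back, so after t trips out (and t−1 returns) at most 2t − (t−1) of the 9 are across; that first reaches 9 at t = 8, so at least 15 crossings are needed.
The plan below uses exactly 15 crossings, so it is optimal:
1. 2 cannibals → the east ledge.  (the west ledge: 5M 2C; the east ledge: 0M 2C)
2. 1 cannibal ← the west ledge.  (the west ledge: 5M 3C; the east ledge: 0M 1C)
3. 2 cannibals → the east ledge.  (the west ledge: 5M 1C; the east ledge: 0M 3C)
4. 1 cannibal ← the west ledge.  (the west ledge: 5M 2C; the east ledge: 0M 2C)
5. 2 missionaries → the east ledge.  (the west ledge: 3M 2C; the east ledge: 2M 2C)
6. 1 cannibal ← the west ledge.  (the west ledge: 3M 3C; the east ledge: 2M 1C)
7. 1 missionary and 1 cannibal → the east ledge.  (the west ledge: 2M 2C; the east ledge: 3M 2C)
8. 1 missionary ← the west ledge.  (the west ledge: 3M 2C; the east ledge: 2M 2C)
9. 1 missionary and 1 cannibal → the east ledge.  (the west ledge: 2M 1C; the east ledge: 3M 3C)
10. 1 cannibal ← the west ledge.  (the west ledge: 2M 2C; the east ledge: 3M 2C)
11. 1 missionary and 1 cannibal → the east ledge.  (the west ledge: 1M 1C; the east ledge: 4M 3C)
12. 1 missionary ← the west ledge.  (the west ledge: 2M 1C; the east ledge: 3M 3C)
13. 1 missionary and 1 cannibal → the east ledge.  (the west ledge: 1M 0C; the east ledge: 4M 4C)
14. 1 cannibal ← the west ledge.  (the west ledge: 1M 1C; the east ledge: 4M 3C)
15. 1 missionary and 1 cannibal → the east ledge.  (the west ledge: 0M 0C; the east ledge: 5M 4C)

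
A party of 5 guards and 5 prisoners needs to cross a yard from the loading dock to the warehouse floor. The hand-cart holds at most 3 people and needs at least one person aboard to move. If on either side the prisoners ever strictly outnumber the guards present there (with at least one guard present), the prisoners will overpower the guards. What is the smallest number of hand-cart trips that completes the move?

11

Counting alone: each trip to the warehouse floor takes at most 3 across and each return brings at least 1 back, so after t trips out (and t−1 returns) at most 3t − (t−1) of the 10 are across; that first reaches 10 at t = 5, so at least 9 crossings are needed.
The safety rule pushes this higher. Following every safe sequence of crossings, the most of the 10 that can be at the warehouse floor as the hand-cart arrives there on crossing 9 is 9 — never all 10.
So no plan with fewer than 11 crossings exists, and this one achieves 11:
1. 2 prisoners → the warehouse floor.  (the loading dock: 5G 3P; the warehouse floor: 0G 2P)
2. 1 prisoner ← the loading dock.  (the loading dock: 5G 4P; the warehouse floor: 0G 1P)
3. 3 prisoners → the warehouse floor.  (the loading dock: 5G 1P; the warehouse floor: 0G 4P)
4. 1 prisoner ← the loading dock.  (the loading dock: 5G 2P; the warehouse floor: 0G 3P)
5. 3 guards → the warehouse floor.  (the loading dock: 2G 2P; the warehouse floor: 3G 3P)
6. 1 guard and 1 prisoner ← the loading dock.  (the loading dock: 3G 3P; the warehouse floor: 2G 2P)
7. 3 guards → the warehouse floor.  (the loading dock: 0G 3P; the warehouse floor: 5G 2P)
8. 1 prisoner ← the loading dock.  (the loading dock: 0G 4P; the warehouse floor: 5G 1P)
9. 2 prisoners → the warehouse floor.  (the loading dock: 0G 2P; the warehouse floor: 5G 3P)
10. 1 prisoner ← the loading dock.  (the loading dock: 0G 3P; the warehouse floor: 5G 2P)
11. 3 prisoners → the warehouse floor.  (the loading dock: 0G 0P; the warehouse floor: 5G 5P)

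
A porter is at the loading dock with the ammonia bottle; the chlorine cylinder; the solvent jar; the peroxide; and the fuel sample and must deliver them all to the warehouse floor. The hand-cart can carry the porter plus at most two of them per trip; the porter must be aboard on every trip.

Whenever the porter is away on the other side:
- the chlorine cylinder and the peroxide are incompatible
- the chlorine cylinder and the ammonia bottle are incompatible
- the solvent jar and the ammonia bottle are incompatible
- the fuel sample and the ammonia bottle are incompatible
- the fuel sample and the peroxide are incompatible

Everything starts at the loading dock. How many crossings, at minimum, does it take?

7

Counting alone: the porter can take at most 2 across per trip to the warehouse floor, so moving all 5 needs at least 3 loaded trips out, with a return between consecutive ones — at least 5 crossings.
The safety rule pushes this higher. Following every safe sequence of crossings, the most of the 5 that can be at the warehouse floor as the hand-cart arrives there on crossing 5 is 4 — never all 5.
So no plan with fewer than 7 crossings exists, and this one achieves 7:
1. Porter goes to the warehouse floor with the ammonia bottle and the peroxide.  [the loading dock: the chlorine cylinder, the fuel sample, the solvent jar | the warehouse floor: the ammonia bottle, the peroxide]
2. Porter goes back to the loading dock alone.  [the loading dock: the chlorine cylinder, the fuel sample, the solvent jar | the warehouse floor: the ammonia bottle, the peroxide]
3. Porter goes to the warehouse floor with the chlorine cylinder.  [the loading dock: the fuel sample, the solvent jar | the warehouse floor: the ammonia bottle, the chlorine cylinder, the peroxide]
4. Porter goes back to the loading dock with the ammonia bottle and the peroxide.  [the loading dock: the ammonia bottle, the fuel sample, the peroxide, the solvent jar | the warehouse floor: the chlorine cylinder]
5. Porter goes to the warehouse floor with the fuel sample and the solvent jar.  [the loading dock: the ammonia bottle, the peroxide | the warehouse floor: the chlorine cylinder, the fuel sample, the solvent jar]
6. Porter goes back to the loading dock alone.  [the loading dock: the ammonia bottle, the peroxide | the warehouse floor: the chlorine cylinder, the fuel sample, the solvent jar]
7. Porter goes to the warehouse floor with the ammonia bottle and the peroxide.  [the loading dock: — | the warehouse floor: the ammonia bottle, the chlorine cylinder, the fuel sample, the peroxide, the solvent jar]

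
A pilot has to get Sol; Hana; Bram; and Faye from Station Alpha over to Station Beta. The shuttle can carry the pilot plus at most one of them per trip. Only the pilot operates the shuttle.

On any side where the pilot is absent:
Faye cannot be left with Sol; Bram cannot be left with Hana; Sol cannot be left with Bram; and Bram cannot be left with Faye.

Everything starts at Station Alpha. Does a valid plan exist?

Whatever the first load, the items left behind include a forbidden pair without the pilot. No opening move is safe, so no plan exists.

No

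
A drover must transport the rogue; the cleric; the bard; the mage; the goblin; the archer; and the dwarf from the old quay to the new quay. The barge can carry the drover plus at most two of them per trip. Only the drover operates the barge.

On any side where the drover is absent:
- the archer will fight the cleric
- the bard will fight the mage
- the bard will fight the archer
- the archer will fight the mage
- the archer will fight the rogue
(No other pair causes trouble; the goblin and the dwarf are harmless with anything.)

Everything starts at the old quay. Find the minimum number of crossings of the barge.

Counting alone: the drover can take at most 2 across per trip to the new quay, so moving all 7 needs at least 4 loaded trips out, with a return between consecutive ones — at least 7 crossings.
The safety rule pushes this higher. Following every safe sequence of crossings, the most of the 7 that can be at the new quay as the barge arrives there on crossings 7, 9 is 5, 6 respectively — never all 7.
So no plan with fewer than 11 crossings exists, and this one achieves 11:
1. Drover goes to the new quay with the archer and the bard.  [the old quay: the cleric, the dwarf, the goblin, the mage, the rogue | the new quay: the archer, the bard]
2. Drover goes back to the old quay with the bard.  [the old quay: the bard, the cleric, the dwarf, the goblin, the mage, the rogue | the new quay: the archer]
3. Drover goes to the new quay with the bard and the rogue.  [the old quay: the cleric, the dwarf, the goblin, the mage | the new quay: the archer, the bard, the rogue]
4. Drover goes back to the old quay with the archer.  [the old quay: the archer, the cleric, the dwarf, the goblin, the mage | the new quay: the bard, the rogue]
5. Drover goes to the new quay with the cleric and the mage.  [the old quay: the archer, the dwarf, the goblin | the new quay: the bard, the cleric, the mage, the rogue]
6. Drover goes back to the old quay with the bard.  [the old quay: the archer, the bard, the dwarf, the goblin | the new quay: the cleric, the mage, the rogue]
7. Drover goes to the new quay with the bard and the goblin.  [the old quay: the archer, the dwarf | the new quay: the bard, the cleric, the goblin, the mage, the rogue]
8. Drover goes back to the old quay with the bard.  [the old quay: the archer, the bard, the dwarf | the new quay: the cleric, the goblin, the mage, the rogue]
9. Drover goes to the new quay with the bard and the dwarf.  [the old quay: the archer | the new quay: the bard, the cleric, the dwarf, the goblin, the mage, the rogue]
10. Drover goes back to the old quay with the bard.  [the old quay: the archer, the bard | the new quay: the cleric, the dwarf, the goblin, the mage, the rogue]
11. Drover goes to the new quay with the archer and the bard.  [the old quay: — | the new quay: the archer, the bard, the cleric, the dwarf, the goblin, the mage, the rogue]

11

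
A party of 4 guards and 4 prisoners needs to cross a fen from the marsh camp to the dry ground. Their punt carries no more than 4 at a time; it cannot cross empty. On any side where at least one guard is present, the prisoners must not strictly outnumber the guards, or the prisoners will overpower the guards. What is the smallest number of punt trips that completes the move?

5

Counting alone: each trip to the dry ground takes at most 4 across and each return brings at least 1 back, so after t trips out (and t−1 returns) at most 4t − (t−1) of the 8 are across; that first reaches 8 at t = 3, so at least 5 crossings are needed.
The plan below uses exactly 5 crossings, so it is optimal:
1. 2 prisoners → the dry ground.  (the marsh camp: 4G 2P; the dry ground: 0G 2P)
2. 1 prisoner ← the marsh camp.  (the marsh camp: 4G 3P; the dry ground: 0G 1P)
3. 4 guards → the dry ground.  (the marsh camp: 0G 3P; the dry ground: 4G 1P)
4. 1 prisoner ← the marsh camp.  (the marsh camp: 0G 4P; the dry ground: 4G 0P)
5. 4 prisoners → the dry ground.  (the marsh camp: 0G 0P; the dry ground: 4G 4P)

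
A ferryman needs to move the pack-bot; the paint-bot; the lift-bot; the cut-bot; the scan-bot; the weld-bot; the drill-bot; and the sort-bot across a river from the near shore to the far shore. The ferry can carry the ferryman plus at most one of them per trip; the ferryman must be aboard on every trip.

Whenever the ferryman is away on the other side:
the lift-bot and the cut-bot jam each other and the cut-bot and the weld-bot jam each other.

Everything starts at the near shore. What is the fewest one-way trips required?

17

Counting alone: the ferryman can take at most 1 across per trip to the far shore, so moving all 8 needs at least 8 loaded trips out, with a return between consecutive ones — at least 15 crossings.
The safety rule pushes this higher. Following every safe sequence of crossings, the most of the 8 that can be at the far shore as the ferry arrives there on crossing 15 is 7 — never all 8.
So no plan with fewer than 17 crossings exists, and this one achieves 17:
1. Ferryman goes to the far shore with the cut-bot.
2. Ferryman goes back to the near shore alone.
3. Ferryman goes to the far shore with the pack-bot.
4. Ferryman goes back to the near shore alone.
5. Ferryman goes to the far shore with the paint-bot.
6. Ferryman goes back to the near shore alone.
7. Ferryman goes to the far shore with the lift-bot.
8. Ferryman goes back to the near shore with the cut-bot.
9. Ferryman goes to the far shore with the weld-bot.
10. Ferryman goes back to the near shore alone.
11. Ferryman goes to the far shore with the scan-bot.
12. Ferryman goes back to the near shore alone.
13. Ferryman goes to the far shore with the drill-bot.
14. Ferryman goes back to the near shore alone.
15. Ferryman goes to the far shore with the sort-bot.
16. Ferryman goes back to the near shore alone.
17. Ferryman goes to the far shore with the cut-bot.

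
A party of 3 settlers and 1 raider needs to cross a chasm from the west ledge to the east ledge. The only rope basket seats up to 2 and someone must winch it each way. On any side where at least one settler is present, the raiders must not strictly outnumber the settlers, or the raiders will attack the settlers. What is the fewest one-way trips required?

Counting alone: each trip to the east ledge takes at most 2 across and each return brings at least 1 back, so after t trips out (and t−1 returns) at most 2t − (t−1) of the 4 are across; that first reaches 4 at t = 3, so at least 5 crossings are needed.
The plan below uses exactly 5 crossings, so it is optimal:
1. 1 settler and 1 raider → the east ledge.  (the west ledge: 2S 0R; the east ledge: 1S 1R)
2. 1 raider ← the west ledge.  (the west ledge: 2S 1R; the east ledge: 1S 0R)
3. 1 settler and 1 raider → the east ledge.  (the west ledge: 1S 0R; the east ledge: 2S 1R)
4. 1 raider ← the west ledge.  (the west ledge: 1S 1R; the east ledge: 2S 0R)
5. 1 settler and 1 raider → the east ledge.  (the west ledge: 0S 0R; the east ledge: 3S 1R)

5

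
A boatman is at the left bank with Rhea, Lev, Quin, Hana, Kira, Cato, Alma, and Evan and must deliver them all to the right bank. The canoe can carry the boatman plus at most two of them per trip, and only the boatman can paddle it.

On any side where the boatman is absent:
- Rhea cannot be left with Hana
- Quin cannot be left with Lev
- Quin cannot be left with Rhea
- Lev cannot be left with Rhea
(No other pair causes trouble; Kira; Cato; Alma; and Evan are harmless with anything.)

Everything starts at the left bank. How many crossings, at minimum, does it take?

13

Counting alone: the boatman can take at most 2 across per trip to the right bank, so moving all 8 needs at least 4 loaded trips out, with a return between consecutive ones — at least 7 crossings.
The safety rule pushes this higher. Following every safe sequence of crossings, the most of the 8 that can be at the right bank as the canoe arrives there on crossings 7, 9, 11 is 5, 6, 7 respectively — never all 8.
So no plan with fewer than 13 crossings exists, and this one achieves 13:
1. Boatman goes to the right bank with Lev and Rhea.
2. Boatman goes back to the left bank with Rhea.
3. Boatman goes to the right bank with Hana and Rhea.
4. Boatman goes back to the left bank with Rhea.
5. Boatman goes to the right bank with Kira and Rhea.
6. Boatman goes back to the left bank with Rhea.
7. Boatman goes to the right bank with Cato and Rhea.
8. Boatman goes back to the left bank with Rhea.
9. Boatman goes to the right bank with Alma and Rhea.
10. Boatman goes back to the left bank with Rhea.
11. Boatman goes to the right bank with Evan and Rhea.
12. Boatman goes back to the left bank with Rhea.
13. Boatman goes to the right bank with Quin and Rhea.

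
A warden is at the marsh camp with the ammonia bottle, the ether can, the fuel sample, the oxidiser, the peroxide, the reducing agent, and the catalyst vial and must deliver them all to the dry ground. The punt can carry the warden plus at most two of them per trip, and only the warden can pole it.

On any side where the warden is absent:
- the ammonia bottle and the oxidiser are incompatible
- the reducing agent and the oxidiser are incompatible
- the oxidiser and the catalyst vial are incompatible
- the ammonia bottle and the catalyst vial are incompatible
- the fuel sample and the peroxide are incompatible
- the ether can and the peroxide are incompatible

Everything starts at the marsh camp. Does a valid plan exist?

No

Whatever the first load, the items left behind include a forbidden pair without the warden. No opening move is safe, so no plan exists.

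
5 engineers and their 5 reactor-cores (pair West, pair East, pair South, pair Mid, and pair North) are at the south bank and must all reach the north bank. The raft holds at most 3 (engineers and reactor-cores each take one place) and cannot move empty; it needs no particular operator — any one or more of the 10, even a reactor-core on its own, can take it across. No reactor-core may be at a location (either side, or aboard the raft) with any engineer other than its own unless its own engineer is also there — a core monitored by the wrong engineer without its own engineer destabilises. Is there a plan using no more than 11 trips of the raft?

Yes

Yes — this plan uses 11 crossings (≤ 11):
1. engineer West and reactor-core West cross → the north bank.
2. engineer West crosses ← the south bank.
3. reactor-core East, reactor-core Mid, and reactor-core South cross → the north bank.
4. reactor-core West crosses ← the south bank.
5. engineer East, engineer Mid, and engineer South cross → the north bank.
6. engineer East and reactor-core East cross ← the south bank.
7. engineer East, engineer North, and engineer West cross → the north bank.
8. reactor-core South crosses ← the south bank.
9. reactor-core East and reactor-core West cross → the north bank.
10. reactor-core West crosses ← the south bank.
11. reactor-core North, reactor-core South, and reactor-core West cross → the north bank.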